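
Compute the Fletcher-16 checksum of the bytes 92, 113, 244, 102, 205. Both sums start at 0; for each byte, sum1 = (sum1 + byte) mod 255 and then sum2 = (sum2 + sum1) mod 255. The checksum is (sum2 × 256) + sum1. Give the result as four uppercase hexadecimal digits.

Running sums (mod 255):
  after byte 0 (92): sum1=92, sum2=92
  after byte 1 (113): sum1=205, sum2=42
  after byte 2 (244): sum1=194, sum2=236
  after byte 3 (102): sum1=41, sum2=22
  after byte 4 (205): sum1=246, sum2=13
Checksum = sum2·256 + sum1 = 13·256 + 246 = 3574 = 0x0DF6.

0DF6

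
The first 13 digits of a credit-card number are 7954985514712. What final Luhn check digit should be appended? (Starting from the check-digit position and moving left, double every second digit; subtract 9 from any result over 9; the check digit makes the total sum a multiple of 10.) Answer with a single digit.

2

Partial digits right→left: 2 1 7 4 1 5 5 8 9 4 5 9 7
Double every second digit counting from the check-digit position (so the 1st, 3rd, 5th, ... of the partial from the right).
  doubled (with −9 where >9): 4 5 2 1 9 1 5 → sum 27
  kept as-is: 1 4 5 8 4 9 → sum 31
Total = 27 + 31 = 58.
Check digit = (10 − (58 mod 10)) mod 10 = 2.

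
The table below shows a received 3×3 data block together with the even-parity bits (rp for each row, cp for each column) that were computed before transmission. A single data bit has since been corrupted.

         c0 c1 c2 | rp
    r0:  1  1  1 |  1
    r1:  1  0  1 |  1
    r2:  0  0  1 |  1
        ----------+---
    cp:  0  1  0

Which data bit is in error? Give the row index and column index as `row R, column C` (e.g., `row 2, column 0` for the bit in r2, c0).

Recompute each row's even parity and compare to rp:
  r0: data parity 1, sent rp 1 → ok
  r1: data parity 0, sent rp 1 → mismatch
  r2: data parity 1, sent rp 1 → ok
Recompute each column's even parity and compare to cp:
  c0: data parity 0, sent cp 0 → ok
  c1: data parity 1, sent cp 1 → ok
  c2: data parity 1, sent cp 0 → mismatch
Exactly one row (r1) and one column (c2) fail → the flipped bit is at their intersection.

row 1, column 2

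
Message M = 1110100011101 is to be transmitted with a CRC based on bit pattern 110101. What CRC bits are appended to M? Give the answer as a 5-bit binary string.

Append 5 zeros: 111010001110100000. Divide by 110101 (XOR where the leading bit is 1):
  pos 0: 111010 XOR 110101 = 001111
  pos 2: 111100 XOR 110101 = 001001
  pos 4: 100111 XOR 110101 = 010010
  pos 5: 100101 XOR 110101 = 010000
  pos 6: 100000 XOR 110101 = 010101
  pos 7: 101011 XOR 110101 = 011110
  pos 8: 111100 XOR 110101 = 001001
  pos 10: 100100 XOR 110101 = 010001
  pos 11: 100010 XOR 110101 = 010111
  pos 12: 101110 XOR 110101 = 011011
Remainder (last 5 bits) = 11011. This is the CRC / FCS.

11011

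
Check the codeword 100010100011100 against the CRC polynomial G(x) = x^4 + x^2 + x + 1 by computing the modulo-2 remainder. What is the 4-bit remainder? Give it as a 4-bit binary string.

0000

Modulo-2 division of 100010100011100 by 10111:
  pos 0: 10001 XOR 10111 = 00110
  pos 2: 11001 XOR 10111 = 01110
  pos 3: 11100 XOR 10111 = 01011
  pos 4: 10110 XOR 10111 = 00001
  pos 8: 10111 XOR 10111 = 00000
Remainder = 0000 (zero — the frame passes the CRC check).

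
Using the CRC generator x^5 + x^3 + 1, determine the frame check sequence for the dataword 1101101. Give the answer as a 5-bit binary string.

Append 5 zeros: 110110100000. Divide by 101001 (XOR where the leading bit is 1):
  pos 0: 110110 XOR 101001 = 011111
  pos 1: 111111 XOR 101001 = 010110
  pos 2: 101100 XOR 101001 = 000101
  pos 5: 101000 XOR 101001 = 000001
Remainder (last 5 bits) = 00010. This is the CRC / FCS.

00010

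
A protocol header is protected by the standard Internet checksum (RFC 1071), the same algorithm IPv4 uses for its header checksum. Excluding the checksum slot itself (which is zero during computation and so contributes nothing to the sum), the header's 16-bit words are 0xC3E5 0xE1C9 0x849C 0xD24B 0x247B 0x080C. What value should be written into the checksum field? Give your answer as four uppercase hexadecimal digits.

One's-complement addition (fold any carry out of bit 15 back into bit 0):
  0xC3E5 + 0xE1C9 = 0x1A5AE → wrap carry → 0xA5AF
  0xA5AF + 0x849C = 0x12A4B → wrap carry → 0x2A4C
  0x2A4C + 0xD24B = 0x0FC97
  0xFC97 + 0x247B = 0x12112 → wrap carry → 0x2113
  0x2113 + 0x080C = 0x0291F
One's-complement sum = 0x291F.
Checksum = ~0x291F & 0xFFFF = 0xD6E0.

D6E0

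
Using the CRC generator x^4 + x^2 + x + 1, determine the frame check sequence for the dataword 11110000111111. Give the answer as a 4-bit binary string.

Append 4 zeros: 111100001111110000. Divide by 10111 (XOR where the leading bit is 1):
  pos 0: 11110 XOR 10111 = 01001
  pos 1: 10010 XOR 10111 = 00101
  pos 3: 10100 XOR 10111 = 00011
  pos 6: 11111 XOR 10111 = 01000
  pos 7: 10001 XOR 10111 = 00110
  pos 9: 11011 XOR 10111 = 01100
  pos 10: 11000 XOR 10111 = 01111
  pos 11: 11110 XOR 10111 = 01001
  pos 12: 10010 XOR 10111 = 00101
Remainder (last 4 bits) = 1010. This is the CRC / FCS.

1010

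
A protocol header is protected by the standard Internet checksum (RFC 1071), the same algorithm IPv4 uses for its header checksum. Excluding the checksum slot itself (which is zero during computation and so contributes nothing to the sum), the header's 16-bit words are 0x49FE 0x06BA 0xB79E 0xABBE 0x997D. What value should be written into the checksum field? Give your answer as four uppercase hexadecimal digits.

One's-complement addition (fold any carry out of bit 15 back into bit 0):
  0x49FE + 0x06BA = 0x050B8
  0x50B8 + 0xB79E = 0x10856 → wrap carry → 0x0857
  0x0857 + 0xABBE = 0x0B415
  0xB415 + 0x997D = 0x14D92 → wrap carry → 0x4D93
One's-complement sum = 0x4D93.
Checksum = ~0x4D93 & 0xFFFF = 0xB26C.

B26C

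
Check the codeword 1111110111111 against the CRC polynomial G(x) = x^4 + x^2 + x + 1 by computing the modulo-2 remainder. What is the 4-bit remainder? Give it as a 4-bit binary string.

0000

Modulo-2 division of 1111110111111 by 10111:
  pos 0: 11111 XOR 10111 = 01000
  pos 1: 10001 XOR 10111 = 00110
  pos 3: 11001 XOR 10111 = 01110
  pos 4: 11101 XOR 10111 = 01010
  pos 5: 10101 XOR 10111 = 00010
  pos 8: 10111 XOR 10111 = 00000
Remainder = 0000 (zero — the frame passes the CRC check).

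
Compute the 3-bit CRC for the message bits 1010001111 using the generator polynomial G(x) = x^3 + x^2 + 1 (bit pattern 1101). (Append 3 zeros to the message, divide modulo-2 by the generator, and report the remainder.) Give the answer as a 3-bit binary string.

001

Append 3 zeros: 1010001111000. Divide by 1101 (XOR where the leading bit is 1):
  pos 0: 1010 XOR 1101 = 0111
  pos 1: 1110 XOR 1101 = 0011
  pos 3: 1101 XOR 1101 = 0000
  pos 7: 1110 XOR 1101 = 0011
  pos 9: 1100 XOR 1101 = 0001
Remainder (last 3 bits) = 001. This is the CRC / FCS.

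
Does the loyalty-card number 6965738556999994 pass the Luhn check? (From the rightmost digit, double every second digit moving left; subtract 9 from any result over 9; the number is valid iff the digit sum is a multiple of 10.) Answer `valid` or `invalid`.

From the right, keep odd positions and double even positions (subtract 9 from any doubled value over 9):
  doubled (positions 2,4,...): 9 9 9 1 7 5 3 3 → sum 46
  kept (positions 1,3,...): 4 9 9 6 5 3 5 9 → sum 50
Total = 96.
96 mod 10 = 6, so the number is invalid.

invalid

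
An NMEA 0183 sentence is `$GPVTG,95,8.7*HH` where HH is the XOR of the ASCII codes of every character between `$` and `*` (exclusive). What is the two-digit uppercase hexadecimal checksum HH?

XOR the ASCII codes of the payload characters:
  'G' = 0x47 → acc = 0x47
  'P' = 0x50 → acc = 0x17
  'V' = 0x56 → acc = 0x41
  'T' = 0x54 → acc = 0x15
  'G' = 0x47 → acc = 0x52
  ',' = 0x2C → acc = 0x7E
  '9' = 0x39 → acc = 0x47
  '5' = 0x35 → acc = 0x72
  ',' = 0x2C → acc = 0x5E
  '8' = 0x38 → acc = 0x66
  '.' = 0x2E → acc = 0x48
  '7' = 0x37 → acc = 0x7F
Checksum = 0x7F.

7F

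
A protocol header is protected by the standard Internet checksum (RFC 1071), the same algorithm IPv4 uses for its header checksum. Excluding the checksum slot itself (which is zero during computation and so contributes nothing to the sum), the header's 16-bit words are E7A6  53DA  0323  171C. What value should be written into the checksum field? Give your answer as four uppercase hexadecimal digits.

One's-complement addition (fold any carry out of bit 15 back into bit 0):
  0xE7A6 + 0x53DA = 0x13B80 → wrap carry → 0x3B81
  0x3B81 + 0x0323 = 0x03EA4
  0x3EA4 + 0x171C = 0x055C0
One's-complement sum = 0x55C0.
Checksum = ~0x55C0 & 0xFFFF = 0xAA3F.

AA3F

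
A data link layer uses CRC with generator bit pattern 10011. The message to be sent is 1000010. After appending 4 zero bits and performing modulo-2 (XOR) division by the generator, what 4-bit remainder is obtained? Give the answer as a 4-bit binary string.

0001

Append 4 zeros: 10000100000. Divide by 10011 (XOR where the leading bit is 1):
  pos 0: 10000 XOR 10011 = 00011
  pos 3: 11100 XOR 10011 = 01111
  pos 4: 11110 XOR 10011 = 01101
  pos 5: 11010 XOR 10011 = 01001
  pos 6: 10010 XOR 10011 = 00001
Remainder (last 4 bits) = 0001. This is the CRC / FCS.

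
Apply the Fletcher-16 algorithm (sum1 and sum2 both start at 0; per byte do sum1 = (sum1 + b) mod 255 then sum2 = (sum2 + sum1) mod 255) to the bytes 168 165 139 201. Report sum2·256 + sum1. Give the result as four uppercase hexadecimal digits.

Running sums (mod 255):
  after byte 0 (168): sum1=168, sum2=168
  after byte 1 (165): sum1=78, sum2=246
  after byte 2 (139): sum1=217, sum2=208
  after byte 3 (201): sum1=163, sum2=116
Checksum = sum2·256 + sum1 = 116·256 + 163 = 29859 = 0x74A3.

74A3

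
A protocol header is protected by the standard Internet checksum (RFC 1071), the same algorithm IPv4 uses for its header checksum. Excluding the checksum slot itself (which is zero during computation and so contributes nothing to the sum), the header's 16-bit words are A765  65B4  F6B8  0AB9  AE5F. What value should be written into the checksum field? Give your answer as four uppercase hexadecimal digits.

4314

One's-complement addition (fold any carry out of bit 15 back into bit 0):
  0xA765 + 0x65B4 = 0x10D19 → wrap carry → 0x0D1A
  0x0D1A + 0xF6B8 = 0x103D2 → wrap carry → 0x03D3
  0x03D3 + 0x0AB9 = 0x00E8C
  0x0E8C + 0xAE5F = 0x0BCEB
One's-complement sum = 0xBCEB.
Checksum = ~0xBCEB & 0xFFFF = 0x4314.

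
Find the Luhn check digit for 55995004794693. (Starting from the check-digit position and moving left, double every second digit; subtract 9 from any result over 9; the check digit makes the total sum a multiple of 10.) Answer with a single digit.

Partial digits right→left: 3 9 6 4 9 7 4 0 0 5 9 9 5 5
Double every second digit counting from the check-digit position (so the 1st, 3rd, 5th, ... of the partial from the right).
  doubled (with −9 where >9): 6 3 9 8 0 9 1 → sum 36
  kept as-is: 9 4 7 0 5 9 5 → sum 39
Total = 36 + 39 = 75.
Check digit = (10 − (75 mod 10)) mod 10 = 5.

5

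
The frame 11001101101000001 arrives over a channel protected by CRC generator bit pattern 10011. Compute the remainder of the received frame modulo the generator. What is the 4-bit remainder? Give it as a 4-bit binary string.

Modulo-2 division of 11001101101000001 by 10011:
  pos 0: 11001 XOR 10011 = 01010
  pos 1: 10101 XOR 10011 = 00110
  pos 3: 11001 XOR 10011 = 01010
  pos 4: 10101 XOR 10011 = 00110
  pos 6: 11001 XOR 10011 = 01010
  pos 7: 10100 XOR 10011 = 00111
  pos 9: 11100 XOR 10011 = 01111
  pos 10: 11110 XOR 10011 = 01101
  pos 11: 11010 XOR 10011 = 01001
  pos 12: 10011 XOR 10011 = 00000
Remainder = 0000 (zero — the frame passes the CRC check).

0000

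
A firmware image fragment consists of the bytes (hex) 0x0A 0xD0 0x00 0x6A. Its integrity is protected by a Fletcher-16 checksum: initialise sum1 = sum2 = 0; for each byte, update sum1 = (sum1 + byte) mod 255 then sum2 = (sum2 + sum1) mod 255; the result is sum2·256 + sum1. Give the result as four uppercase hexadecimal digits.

Running sums (mod 255):
  after byte 0 (0x0A): sum1=10, sum2=10
  after byte 1 (0xD0): sum1=218, sum2=228
  after byte 2 (0x00): sum1=218, sum2=191
  after byte 3 (0x6A): sum1=69, sum2=5
Checksum = sum2·256 + sum1 = 5·256 + 69 = 1349 = 0x0545.

0545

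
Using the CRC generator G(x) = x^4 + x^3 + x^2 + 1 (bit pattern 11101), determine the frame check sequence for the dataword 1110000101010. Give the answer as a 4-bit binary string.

Append 4 zeros: 11100001010100000. Divide by 11101 (XOR where the leading bit is 1):
  pos 0: 11100 XOR 11101 = 00001
  pos 4: 10010 XOR 11101 = 01111
  pos 5: 11111 XOR 11101 = 00010
  pos 8: 10010 XOR 11101 = 01111
  pos 9: 11110 XOR 11101 = 00011
  pos 12: 11000 XOR 11101 = 00101
Remainder (last 4 bits) = 0101. This is the CRC / FCS.

0101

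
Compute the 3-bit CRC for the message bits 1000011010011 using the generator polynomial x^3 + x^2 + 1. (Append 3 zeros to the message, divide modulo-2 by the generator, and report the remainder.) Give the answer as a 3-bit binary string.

Append 3 zeros: 1000011010011000. Divide by 1101 (XOR where the leading bit is 1):
  pos 0: 1000 XOR 1101 = 0101
  pos 1: 1010 XOR 1101 = 0111
  pos 2: 1111 XOR 1101 = 0010
  pos 4: 1010 XOR 1101 = 0111
  pos 5: 1111 XOR 1101 = 0010
  pos 7: 1000 XOR 1101 = 0101
  pos 8: 1011 XOR 1101 = 0110
  pos 9: 1101 XOR 1101 = 0000
Remainder (last 3 bits) = 000. This is the CRC / FCS.

000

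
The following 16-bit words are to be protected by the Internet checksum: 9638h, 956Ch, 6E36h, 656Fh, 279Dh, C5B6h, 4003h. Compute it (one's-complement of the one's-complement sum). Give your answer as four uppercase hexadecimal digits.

D35D

One's-complement addition (fold any carry out of bit 15 back into bit 0):
  0x9638 + 0x956C = 0x12BA4 → wrap carry → 0x2BA5
  0x2BA5 + 0x6E36 = 0x099DB
  0x99DB + 0x656F = 0x0FF4A
  0xFF4A + 0x279D = 0x126E7 → wrap carry → 0x26E8
  0x26E8 + 0xC5B6 = 0x0EC9E
  0xEC9E + 0x4003 = 0x12CA1 → wrap carry → 0x2CA2
One's-complement sum = 0x2CA2.
Checksum = ~0x2CA2 & 0xFFFF = 0xD35D.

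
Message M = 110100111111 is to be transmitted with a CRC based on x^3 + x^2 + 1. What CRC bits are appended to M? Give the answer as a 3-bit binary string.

100

Append 3 zeros: 110100111111000. Divide by 1101 (XOR where the leading bit is 1):
  pos 0: 1101 XOR 1101 = 0000
  pos 6: 1111 XOR 1101 = 0010
  pos 8: 1011 XOR 1101 = 0110
  pos 9: 1100 XOR 1101 = 0001
Remainder (last 3 bits) = 100. This is the CRC / FCS.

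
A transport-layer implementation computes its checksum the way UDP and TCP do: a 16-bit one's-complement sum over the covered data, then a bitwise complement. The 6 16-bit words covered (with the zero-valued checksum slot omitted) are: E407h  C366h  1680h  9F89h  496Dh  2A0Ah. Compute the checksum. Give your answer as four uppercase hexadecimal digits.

One's-complement addition (fold any carry out of bit 15 back into bit 0):
  0xE407 + 0xC366 = 0x1A76D → wrap carry → 0xA76E
  0xA76E + 0x1680 = 0x0BDEE
  0xBDEE + 0x9F89 = 0x15D77 → wrap carry → 0x5D78
  0x5D78 + 0x496D = 0x0A6E5
  0xA6E5 + 0x2A0A = 0x0D0EF
One's-complement sum = 0xD0EF.
Checksum = ~0xD0EF & 0xFFFF = 0x2F10.

2F10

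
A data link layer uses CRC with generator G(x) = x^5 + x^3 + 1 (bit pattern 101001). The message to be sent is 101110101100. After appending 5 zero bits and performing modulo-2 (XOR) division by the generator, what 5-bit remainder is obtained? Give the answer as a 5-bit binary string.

Append 5 zeros: 10111010110000000. Divide by 101001 (XOR where the leading bit is 1):
  pos 0: 101110 XOR 101001 = 000111
  pos 3: 111101 XOR 101001 = 010100
  pos 4: 101001 XOR 101001 = 000000
Remainder (last 5 bits) = 00000. This is the CRC / FCS.

00000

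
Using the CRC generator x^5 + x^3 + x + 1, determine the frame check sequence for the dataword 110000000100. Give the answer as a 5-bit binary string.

00100

Append 5 zeros: 11000000010000000. Divide by 101011 (XOR where the leading bit is 1):
  pos 0: 110000 XOR 101011 = 011011
  pos 1: 110110 XOR 101011 = 011101
  pos 2: 111010 XOR 101011 = 010001
  pos 3: 100010 XOR 101011 = 001001
  pos 5: 100110 XOR 101011 = 001101
  pos 7: 110100 XOR 101011 = 011111
  pos 8: 111110 XOR 101011 = 010101
  pos 9: 101010 XOR 101011 = 000001
Remainder (last 5 bits) = 00100. This is the CRC / FCS.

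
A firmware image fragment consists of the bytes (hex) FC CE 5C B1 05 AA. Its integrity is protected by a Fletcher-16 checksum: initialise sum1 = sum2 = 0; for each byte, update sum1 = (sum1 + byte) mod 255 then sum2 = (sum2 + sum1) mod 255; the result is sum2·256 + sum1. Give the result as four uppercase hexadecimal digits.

3389

Running sums (mod 255):
  after byte 0 (FC): sum1=252, sum2=252
  after byte 1 (CE): sum1=203, sum2=200
  after byte 2 (5C): sum1=40, sum2=240
  after byte 3 (B1): sum1=217, sum2=202
  after byte 4 (05): sum1=222, sum2=169
  after byte 5 (AA): sum1=137, sum2=51
Checksum = sum2·256 + sum1 = 51·256 + 137 = 13193 = 0x3389.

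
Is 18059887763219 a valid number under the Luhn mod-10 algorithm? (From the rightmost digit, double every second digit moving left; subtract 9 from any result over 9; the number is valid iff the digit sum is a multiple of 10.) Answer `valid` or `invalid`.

From the right, keep odd positions and double even positions (subtract 9 from any doubled value over 9):
  doubled (positions 2,4,...): 2 6 5 7 9 0 2 → sum 31
  kept (positions 1,3,...): 9 2 6 7 8 5 8 → sum 45
Total = 76.
76 mod 10 = 6, so the number is invalid.

invalid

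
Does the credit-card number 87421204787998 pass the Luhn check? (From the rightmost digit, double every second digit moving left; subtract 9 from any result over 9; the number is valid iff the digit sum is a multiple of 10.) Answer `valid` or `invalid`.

invalid

From the right, keep odd positions and double even positions (subtract 9 from any doubled value over 9):
  doubled (positions 2,4,...): 9 5 5 0 2 8 7 → sum 36
  kept (positions 1,3,...): 8 9 8 4 2 2 7 → sum 40
Total = 76.
76 mod 10 = 6, so the number is invalid.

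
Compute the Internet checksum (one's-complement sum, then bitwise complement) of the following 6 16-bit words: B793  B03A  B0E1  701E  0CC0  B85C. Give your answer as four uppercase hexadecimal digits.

B214

One's-complement addition (fold any carry out of bit 15 back into bit 0):
  0xB793 + 0xB03A = 0x167CD → wrap carry → 0x67CE
  0x67CE + 0xB0E1 = 0x118AF → wrap carry → 0x18B0
  0x18B0 + 0x701E = 0x088CE
  0x88CE + 0x0CC0 = 0x0958E
  0x958E + 0xB85C = 0x14DEA → wrap carry → 0x4DEB
One's-complement sum = 0x4DEB.
Checksum = ~0x4DEB & 0xFFFF = 0xB214.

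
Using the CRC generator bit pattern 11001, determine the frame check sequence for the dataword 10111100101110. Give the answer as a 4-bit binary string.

Append 4 zeros: 101111001011100000. Divide by 11001 (XOR where the leading bit is 1):
  pos 0: 10111 XOR 11001 = 01110
  pos 1: 11101 XOR 11001 = 00100
  pos 3: 10000 XOR 11001 = 01001
  pos 4: 10011 XOR 11001 = 01010
  pos 5: 10100 XOR 11001 = 01101
  pos 6: 11011 XOR 11001 = 00010
  pos 9: 10110 XOR 11001 = 01111
  pos 10: 11110 XOR 11001 = 00111
  pos 12: 11100 XOR 11001 = 00101
Remainder (last 4 bits) = 1010. This is the CRC / FCS.

1010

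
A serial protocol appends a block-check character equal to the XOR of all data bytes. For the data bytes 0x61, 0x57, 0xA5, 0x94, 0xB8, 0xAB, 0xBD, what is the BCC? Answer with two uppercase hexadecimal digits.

A9

XOR the bytes together:
  start with 0x61
  0x61 ⊕ 0x57 = 0x36
  0x36 ⊕ 0xA5 = 0x93
  0x93 ⊕ 0x94 = 0x07
  0x07 ⊕ 0xB8 = 0xBF
  0xBF ⊕ 0xAB = 0x14
  0x14 ⊕ 0xBD = 0xA9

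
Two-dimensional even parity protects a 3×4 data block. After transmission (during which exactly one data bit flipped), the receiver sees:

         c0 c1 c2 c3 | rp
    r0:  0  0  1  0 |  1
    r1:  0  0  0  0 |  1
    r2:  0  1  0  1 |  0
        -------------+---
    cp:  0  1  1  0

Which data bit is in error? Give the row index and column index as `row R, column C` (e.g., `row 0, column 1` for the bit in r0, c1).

Recompute each row's even parity and compare to rp:
  r0: data parity 1, sent rp 1 → ok
  r1: data parity 0, sent rp 1 → mismatch
  r2: data parity 0, sent rp 0 → ok
Recompute each column's even parity and compare to cp:
  c0: data parity 0, sent cp 0 → ok
  c1: data parity 1, sent cp 1 → ok
  c2: data parity 1, sent cp 1 → ok
  c3: data parity 1, sent cp 0 → mismatch
Exactly one row (r1) and one column (c3) fail → the flipped bit is at their intersection.

row 1, column 3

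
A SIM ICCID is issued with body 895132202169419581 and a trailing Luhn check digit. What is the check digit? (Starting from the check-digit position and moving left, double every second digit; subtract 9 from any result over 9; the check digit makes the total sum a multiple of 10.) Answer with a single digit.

Partial digits right→left: 1 8 5 9 1 4 9 6 1 2 0 2 2 3 1 5 9 8
Double every second digit counting from the check-digit position (so the 1st, 3rd, 5th, ... of the partial from the right).
  doubled (with −9 where >9): 2 1 2 9 2 0 4 2 9 → sum 31
  kept as-is: 8 9 4 6 2 2 3 5 8 → sum 47
Total = 31 + 47 = 78.
Check digit = (10 − (78 mod 10)) mod 10 = 2.

2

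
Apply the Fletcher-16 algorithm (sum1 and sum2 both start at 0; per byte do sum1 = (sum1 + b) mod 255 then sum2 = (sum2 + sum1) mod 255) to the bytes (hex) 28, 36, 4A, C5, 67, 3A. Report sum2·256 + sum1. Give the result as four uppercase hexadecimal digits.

Running sums (mod 255):
  after byte 0 (28): sum1=40, sum2=40
  after byte 1 (36): sum1=94, sum2=134
  after byte 2 (4A): sum1=168, sum2=47
  after byte 3 (C5): sum1=110, sum2=157
  after byte 4 (67): sum1=213, sum2=115
  after byte 5 (3A): sum1=16, sum2=131
Checksum = sum2·256 + sum1 = 131·256 + 16 = 33552 = 0x8310.

8310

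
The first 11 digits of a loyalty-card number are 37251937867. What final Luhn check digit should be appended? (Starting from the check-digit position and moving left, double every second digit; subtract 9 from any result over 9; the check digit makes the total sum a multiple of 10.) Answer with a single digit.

6

Partial digits right→left: 7 6 8 7 3 9 1 5 2 7 3
Double every second digit counting from the check-digit position (so the 1st, 3rd, 5th, ... of the partial from the right).
  doubled (with −9 where >9): 5 7 6 2 4 6 → sum 30
  kept as-is: 6 7 9 5 7 → sum 34
Total = 30 + 34 = 64.
Check digit = (10 − (64 mod 10)) mod 10 = 6.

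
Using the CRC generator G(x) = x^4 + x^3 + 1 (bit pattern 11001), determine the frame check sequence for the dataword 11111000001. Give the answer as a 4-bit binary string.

0111

Append 4 zeros: 111110000010000. Divide by 11001 (XOR where the leading bit is 1):
  pos 0: 11111 XOR 11001 = 00110
  pos 2: 11000 XOR 11001 = 00001
  pos 6: 10001 XOR 11001 = 01000
  pos 7: 10000 XOR 11001 = 01001
  pos 8: 10010 XOR 11001 = 01011
  pos 9: 10110 XOR 11001 = 01111
  pos 10: 11110 XOR 11001 = 00111
Remainder (last 4 bits) = 0111. This is the CRC / FCS.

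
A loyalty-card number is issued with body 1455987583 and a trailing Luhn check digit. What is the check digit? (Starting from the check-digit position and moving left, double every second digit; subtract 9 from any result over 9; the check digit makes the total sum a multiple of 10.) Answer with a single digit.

7

Partial digits right→left: 3 8 5 7 8 9 5 5 4 1
Double every second digit counting from the check-digit position (so the 1st, 3rd, 5th, ... of the partial from the right).
  doubled (with −9 where >9): 6 1 7 1 8 → sum 23
  kept as-is: 8 7 9 5 1 → sum 30
Total = 23 + 30 = 53.
Check digit = (10 − (53 mod 10)) mod 10 = 7.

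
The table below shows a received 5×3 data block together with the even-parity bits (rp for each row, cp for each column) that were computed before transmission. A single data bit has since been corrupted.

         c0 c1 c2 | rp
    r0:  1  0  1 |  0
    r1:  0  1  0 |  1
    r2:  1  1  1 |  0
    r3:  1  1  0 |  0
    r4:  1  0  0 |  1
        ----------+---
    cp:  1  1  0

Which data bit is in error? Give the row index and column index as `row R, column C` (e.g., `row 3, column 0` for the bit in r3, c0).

Recompute each row's even parity and compare to rp:
  r0: data parity 0, sent rp 0 → ok
  r1: data parity 1, sent rp 1 → ok
  r2: data parity 1, sent rp 0 → mismatch
  r3: data parity 0, sent rp 0 → ok
  r4: data parity 1, sent rp 1 → ok
Recompute each column's even parity and compare to cp:
  c0: data parity 0, sent cp 1 → mismatch
  c1: data parity 1, sent cp 1 → ok
  c2: data parity 0, sent cp 0 → ok
Exactly one row (r2) and one column (c0) fail → the flipped bit is at their intersection.

row 2, column 0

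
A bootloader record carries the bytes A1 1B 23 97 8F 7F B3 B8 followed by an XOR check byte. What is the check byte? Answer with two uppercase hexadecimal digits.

XOR the bytes together:
  start with 0xA1
  0xA1 ⊕ 0x1B = 0xBA
  0xBA ⊕ 0x23 = 0x99
  0x99 ⊕ 0x97 = 0x0E
  0x0E ⊕ 0x8F = 0x81
  0x81 ⊕ 0x7F = 0xFE
  0xFE ⊕ 0xB3 = 0x4D
  0x4D ⊕ 0xB8 = 0xF5

F5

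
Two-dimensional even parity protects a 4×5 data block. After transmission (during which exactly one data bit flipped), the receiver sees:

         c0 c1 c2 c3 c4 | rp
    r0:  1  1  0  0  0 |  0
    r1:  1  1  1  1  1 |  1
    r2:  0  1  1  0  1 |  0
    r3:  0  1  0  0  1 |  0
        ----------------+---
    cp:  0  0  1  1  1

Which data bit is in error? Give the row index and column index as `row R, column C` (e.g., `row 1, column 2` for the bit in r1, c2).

row 2, column 2

Recompute each row's even parity and compare to rp:
  r0: data parity 0, sent rp 0 → ok
  r1: data parity 1, sent rp 1 → ok
  r2: data parity 1, sent rp 0 → mismatch
  r3: data parity 0, sent rp 0 → ok
Recompute each column's even parity and compare to cp:
  c0: data parity 0, sent cp 0 → ok
  c1: data parity 0, sent cp 0 → ok
  c2: data parity 0, sent cp 1 → mismatch
  c3: data parity 1, sent cp 1 → ok
  c4: data parity 1, sent cp 1 → ok
Exactly one row (r2) and one column (c2) fail → the flipped bit is at their intersection.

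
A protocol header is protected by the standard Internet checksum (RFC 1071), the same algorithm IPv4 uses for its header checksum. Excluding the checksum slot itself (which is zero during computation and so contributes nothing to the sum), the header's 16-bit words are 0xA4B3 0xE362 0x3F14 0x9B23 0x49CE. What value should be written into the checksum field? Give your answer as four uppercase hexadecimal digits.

One's-complement addition (fold any carry out of bit 15 back into bit 0):
  0xA4B3 + 0xE362 = 0x18815 → wrap carry → 0x8816
  0x8816 + 0x3F14 = 0x0C72A
  0xC72A + 0x9B23 = 0x1624D → wrap carry → 0x624E
  0x624E + 0x49CE = 0x0AC1C
One's-complement sum = 0xAC1C.
Checksum = ~0xAC1C & 0xFFFF = 0x53E3.

53E3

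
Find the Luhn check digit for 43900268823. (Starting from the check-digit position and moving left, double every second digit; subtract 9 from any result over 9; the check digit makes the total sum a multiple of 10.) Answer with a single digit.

Partial digits right→left: 3 2 8 8 6 2 0 0 9 3 4
Double every second digit counting from the check-digit position (so the 1st, 3rd, 5th, ... of the partial from the right).
  doubled (with −9 where >9): 6 7 3 0 9 8 → sum 33
  kept as-is: 2 8 2 0 3 → sum 15
Total = 33 + 15 = 48.
Check digit = (10 − (48 mod 10)) mod 10 = 2.

2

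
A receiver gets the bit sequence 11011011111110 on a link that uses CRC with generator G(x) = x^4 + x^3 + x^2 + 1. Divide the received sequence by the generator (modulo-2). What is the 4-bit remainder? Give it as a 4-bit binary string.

1110

Modulo-2 division of 11011011111110 by 11101:
  pos 0: 11011 XOR 11101 = 00110
  pos 2: 11001 XOR 11101 = 00100
  pos 4: 10011 XOR 11101 = 01110
  pos 5: 11101 XOR 11101 = 00000
Remainder = 1110 (nonzero — an error is detected).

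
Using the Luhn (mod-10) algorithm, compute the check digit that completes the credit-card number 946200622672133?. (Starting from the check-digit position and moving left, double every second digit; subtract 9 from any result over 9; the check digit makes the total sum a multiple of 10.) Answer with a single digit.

9

Partial digits right→left: 3 3 1 2 7 6 2 2 6 0 0 2 6 4 9
Double every second digit counting from the check-digit position (so the 1st, 3rd, 5th, ... of the partial from the right).
  doubled (with −9 where >9): 6 2 5 4 3 0 3 9 → sum 32
  kept as-is: 3 2 6 2 0 2 4 → sum 19
Total = 32 + 19 = 51.
Check digit = (10 − (51 mod 10)) mod 10 = 9.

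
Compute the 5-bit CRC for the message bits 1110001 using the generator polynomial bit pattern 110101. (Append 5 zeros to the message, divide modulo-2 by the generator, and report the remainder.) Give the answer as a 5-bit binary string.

00101

Append 5 zeros: 111000100000. Divide by 110101 (XOR where the leading bit is 1):
  pos 0: 111000 XOR 110101 = 001101
  pos 2: 110110 XOR 110101 = 000011
  pos 6: 110000 XOR 110101 = 000101
Remainder (last 5 bits) = 00101. This is the CRC / FCS.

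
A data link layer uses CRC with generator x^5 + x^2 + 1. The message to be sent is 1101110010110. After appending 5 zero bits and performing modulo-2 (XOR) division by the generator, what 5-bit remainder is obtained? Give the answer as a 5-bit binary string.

00011

Append 5 zeros: 110111001011000000. Divide by 100101 (XOR where the leading bit is 1):
  pos 0: 110111 XOR 100101 = 010010
  pos 1: 100100 XOR 100101 = 000001
  pos 6: 101011 XOR 100101 = 001110
  pos 8: 111000 XOR 100101 = 011101
  pos 9: 111010 XOR 100101 = 011111
  pos 10: 111110 XOR 100101 = 011011
  pos 11: 110110 XOR 100101 = 010011
  pos 12: 100110 XOR 100101 = 000011
Remainder (last 5 bits) = 00011. This is the CRC / FCS.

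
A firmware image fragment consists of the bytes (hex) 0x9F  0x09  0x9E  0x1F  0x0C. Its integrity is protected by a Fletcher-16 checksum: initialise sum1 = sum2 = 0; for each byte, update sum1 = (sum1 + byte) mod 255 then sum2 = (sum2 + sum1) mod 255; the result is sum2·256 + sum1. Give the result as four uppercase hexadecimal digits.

6872

Running sums (mod 255):
  after byte 0 (0x9F): sum1=159, sum2=159
  after byte 1 (0x09): sum1=168, sum2=72
  after byte 2 (0x9E): sum1=71, sum2=143
  after byte 3 (0x1F): sum1=102, sum2=245
  after byte 4 (0x0C): sum1=114, sum2=104
Checksum = sum2·256 + sum1 = 104·256 + 114 = 26738 = 0x6872.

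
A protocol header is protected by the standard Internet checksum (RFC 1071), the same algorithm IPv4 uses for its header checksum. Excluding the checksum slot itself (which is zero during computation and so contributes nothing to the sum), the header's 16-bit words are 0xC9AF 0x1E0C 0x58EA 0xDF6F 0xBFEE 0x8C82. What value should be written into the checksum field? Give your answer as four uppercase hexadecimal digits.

One's-complement addition (fold any carry out of bit 15 back into bit 0):
  0xC9AF + 0x1E0C = 0x0E7BB
  0xE7BB + 0x58EA = 0x140A5 → wrap carry → 0x40A6
  0x40A6 + 0xDF6F = 0x12015 → wrap carry → 0x2016
  0x2016 + 0xBFEE = 0x0E004
  0xE004 + 0x8C82 = 0x16C86 → wrap carry → 0x6C87
One's-complement sum = 0x6C87.
Checksum = ~0x6C87 & 0xFFFF = 0x9378.

9378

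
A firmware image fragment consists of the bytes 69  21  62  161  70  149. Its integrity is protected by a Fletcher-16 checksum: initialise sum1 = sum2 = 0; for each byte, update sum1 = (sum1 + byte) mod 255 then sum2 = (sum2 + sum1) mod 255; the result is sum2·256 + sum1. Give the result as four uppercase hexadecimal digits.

Running sums (mod 255):
  after byte 0 (69): sum1=69, sum2=69
  after byte 1 (21): sum1=90, sum2=159
  after byte 2 (62): sum1=152, sum2=56
  after byte 3 (161): sum1=58, sum2=114
  after byte 4 (70): sum1=128, sum2=242
  after byte 5 (149): sum1=22, sum2=9
Checksum = sum2·256 + sum1 = 9·256 + 22 = 2326 = 0x0916.

0916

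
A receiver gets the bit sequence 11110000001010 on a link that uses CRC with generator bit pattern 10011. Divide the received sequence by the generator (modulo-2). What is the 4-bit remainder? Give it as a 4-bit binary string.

0001

Modulo-2 division of 11110000001010 by 10011:
  pos 0: 11110 XOR 10011 = 01101
  pos 1: 11010 XOR 10011 = 01001
  pos 2: 10010 XOR 10011 = 00001
  pos 6: 10001 XOR 10011 = 00010
  pos 9: 10010 XOR 10011 = 00001
Remainder = 0001 (nonzero — an error is detected).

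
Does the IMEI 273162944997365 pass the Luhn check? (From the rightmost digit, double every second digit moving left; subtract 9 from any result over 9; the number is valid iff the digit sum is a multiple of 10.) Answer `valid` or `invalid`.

From the right, keep odd positions and double even positions (subtract 9 from any doubled value over 9):
  doubled (positions 2,4,...): 3 5 9 8 4 2 5 → sum 36
  kept (positions 1,3,...): 5 3 9 4 9 6 3 2 → sum 41
Total = 77.
77 mod 10 = 7, so the number is invalid.

invalid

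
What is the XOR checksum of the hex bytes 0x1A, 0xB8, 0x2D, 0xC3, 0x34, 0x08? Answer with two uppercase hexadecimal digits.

70

XOR the bytes together:
  start with 0x1A
  0x1A ⊕ 0xB8 = 0xA2
  0xA2 ⊕ 0x2D = 0x8F
  0x8F ⊕ 0xC3 = 0x4C
  0x4C ⊕ 0x34 = 0x78
  0x78 ⊕ 0x08 = 0x70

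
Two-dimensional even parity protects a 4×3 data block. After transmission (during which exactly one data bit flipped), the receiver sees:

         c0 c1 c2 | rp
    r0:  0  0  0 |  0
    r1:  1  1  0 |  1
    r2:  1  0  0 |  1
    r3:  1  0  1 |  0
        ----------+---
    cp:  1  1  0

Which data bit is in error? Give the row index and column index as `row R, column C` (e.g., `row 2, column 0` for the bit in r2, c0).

Recompute each row's even parity and compare to rp:
  r0: data parity 0, sent rp 0 → ok
  r1: data parity 0, sent rp 1 → mismatch
  r2: data parity 1, sent rp 1 → ok
  r3: data parity 0, sent rp 0 → ok
Recompute each column's even parity and compare to cp:
  c0: data parity 1, sent cp 1 → ok
  c1: data parity 1, sent cp 1 → ok
  c2: data parity 1, sent cp 0 → mismatch
Exactly one row (r1) and one column (c2) fail → the flipped bit is at their intersection.

row 1, column 2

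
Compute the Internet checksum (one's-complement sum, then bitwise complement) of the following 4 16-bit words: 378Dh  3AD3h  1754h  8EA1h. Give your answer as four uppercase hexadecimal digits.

One's-complement addition (fold any carry out of bit 15 back into bit 0):
  0x378D + 0x3AD3 = 0x07260
  0x7260 + 0x1754 = 0x089B4
  0x89B4 + 0x8EA1 = 0x11855 → wrap carry → 0x1856
One's-complement sum = 0x1856.
Checksum = ~0x1856 & 0xFFFF = 0xE7A9.

E7A9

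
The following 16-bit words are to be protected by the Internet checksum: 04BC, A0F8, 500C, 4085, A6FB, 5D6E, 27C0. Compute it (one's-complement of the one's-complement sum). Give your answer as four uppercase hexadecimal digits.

One's-complement addition (fold any carry out of bit 15 back into bit 0):
  0x04BC + 0xA0F8 = 0x0A5B4
  0xA5B4 + 0x500C = 0x0F5C0
  0xF5C0 + 0x4085 = 0x13645 → wrap carry → 0x3646
  0x3646 + 0xA6FB = 0x0DD41
  0xDD41 + 0x5D6E = 0x13AAF → wrap carry → 0x3AB0
  0x3AB0 + 0x27C0 = 0x06270
One's-complement sum = 0x6270.
Checksum = ~0x6270 & 0xFFFF = 0x9D8F.

9D8F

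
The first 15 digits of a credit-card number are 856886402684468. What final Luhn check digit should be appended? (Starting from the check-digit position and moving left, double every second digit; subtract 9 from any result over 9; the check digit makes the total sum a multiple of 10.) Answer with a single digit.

4

Partial digits right→left: 8 6 4 4 8 6 2 0 4 6 8 8 6 5 8
Double every second digit counting from the check-digit position (so the 1st, 3rd, 5th, ... of the partial from the right).
  doubled (with −9 where >9): 7 8 7 4 8 7 3 7 → sum 51
  kept as-is: 6 4 6 0 6 8 5 → sum 35
Total = 51 + 35 = 86.
Check digit = (10 − (86 mod 10)) mod 10 = 4.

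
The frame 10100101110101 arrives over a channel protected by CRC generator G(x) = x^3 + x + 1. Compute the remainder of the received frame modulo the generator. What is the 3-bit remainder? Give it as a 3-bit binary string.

Modulo-2 division of 10100101110101 by 1011:
  pos 0: 1010 XOR 1011 = 0001
  pos 3: 1010 XOR 1011 = 0001
  pos 6: 1111 XOR 1011 = 0100
  pos 7: 1000 XOR 1011 = 0011
  pos 9: 1110 XOR 1011 = 0101
  pos 10: 1011 XOR 1011 = 0000
Remainder = 000 (zero — the frame passes the CRC check).

000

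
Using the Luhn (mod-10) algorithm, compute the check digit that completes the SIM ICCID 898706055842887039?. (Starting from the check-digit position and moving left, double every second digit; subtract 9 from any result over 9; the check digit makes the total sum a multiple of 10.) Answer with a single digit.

Partial digits right→left: 9 3 0 7 8 8 2 4 8 5 5 0 6 0 7 8 9 8
Double every second digit counting from the check-digit position (so the 1st, 3rd, 5th, ... of the partial from the right).
  doubled (with −9 where >9): 9 0 7 4 7 1 3 5 9 → sum 45
  kept as-is: 3 7 8 4 5 0 0 8 8 → sum 43
Total = 45 + 43 = 88.
Check digit = (10 − (88 mod 10)) mod 10 = 2.

2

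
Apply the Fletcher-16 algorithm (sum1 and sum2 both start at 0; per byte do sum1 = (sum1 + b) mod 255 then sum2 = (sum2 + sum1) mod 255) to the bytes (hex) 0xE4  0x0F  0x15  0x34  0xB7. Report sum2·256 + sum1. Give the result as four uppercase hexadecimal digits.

Running sums (mod 255):
  after byte 0 (0xE4): sum1=228, sum2=228
  after byte 1 (0x0F): sum1=243, sum2=216
  after byte 2 (0x15): sum1=9, sum2=225
  after byte 3 (0x34): sum1=61, sum2=31
  after byte 4 (0xB7): sum1=244, sum2=20
Checksum = sum2·256 + sum1 = 20·256 + 244 = 5364 = 0x14F4.

14F4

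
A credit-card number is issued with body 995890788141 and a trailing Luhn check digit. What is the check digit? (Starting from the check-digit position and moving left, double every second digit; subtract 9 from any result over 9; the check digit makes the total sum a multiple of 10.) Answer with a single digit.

1

Partial digits right→left: 1 4 1 8 8 7 0 9 8 5 9 9
Double every second digit counting from the check-digit position (so the 1st, 3rd, 5th, ... of the partial from the right).
  doubled (with −9 where >9): 2 2 7 0 7 9 → sum 27
  kept as-is: 4 8 7 9 5 9 → sum 42
Total = 27 + 42 = 69.
Check digit = (10 − (69 mod 10)) mod 10 = 1.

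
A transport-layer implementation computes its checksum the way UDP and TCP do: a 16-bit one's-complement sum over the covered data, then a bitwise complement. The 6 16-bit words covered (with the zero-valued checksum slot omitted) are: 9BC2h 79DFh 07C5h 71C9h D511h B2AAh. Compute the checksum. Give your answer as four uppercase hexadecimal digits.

E912

One's-complement addition (fold any carry out of bit 15 back into bit 0):
  0x9BC2 + 0x79DF = 0x115A1 → wrap carry → 0x15A2
  0x15A2 + 0x07C5 = 0x01D67
  0x1D67 + 0x71C9 = 0x08F30
  0x8F30 + 0xD511 = 0x16441 → wrap carry → 0x6442
  0x6442 + 0xB2AA = 0x116EC → wrap carry → 0x16ED
One's-complement sum = 0x16ED.
Checksum = ~0x16ED & 0xFFFF = 0xE912.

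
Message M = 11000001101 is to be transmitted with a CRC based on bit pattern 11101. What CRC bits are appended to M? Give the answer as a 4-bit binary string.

1101

Append 4 zeros: 110000011010000. Divide by 11101 (XOR where the leading bit is 1):
  pos 0: 11000 XOR 11101 = 00101
  pos 2: 10100 XOR 11101 = 01001
  pos 3: 10011 XOR 11101 = 01110
  pos 4: 11101 XOR 11101 = 00000
  pos 10: 10000 XOR 11101 = 01101
Remainder (last 4 bits) = 1101. This is the CRC / FCS.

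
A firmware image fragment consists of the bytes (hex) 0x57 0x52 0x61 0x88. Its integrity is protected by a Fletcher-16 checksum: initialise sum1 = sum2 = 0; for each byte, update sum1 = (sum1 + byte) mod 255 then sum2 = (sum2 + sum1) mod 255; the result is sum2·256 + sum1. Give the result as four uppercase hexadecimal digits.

9F93

Running sums (mod 255):
  after byte 0 (0x57): sum1=87, sum2=87
  after byte 1 (0x52): sum1=169, sum2=1
  after byte 2 (0x61): sum1=11, sum2=12
  after byte 3 (0x88): sum1=147, sum2=159
Checksum = sum2·256 + sum1 = 159·256 + 147 = 40851 = 0x9F93.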